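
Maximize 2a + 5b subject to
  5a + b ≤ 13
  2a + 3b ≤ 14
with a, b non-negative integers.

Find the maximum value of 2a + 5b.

22

(a,b)=(1,4): 5·1+1·4=9≤13, 2·1+3·4=14≤14, objective 22.
(a,b)=(0,4): 5·0+1·4=4≤13, 2·0+3·4=12≤14, objective 20.
(a,b)=(2,3): 5·2+1·3=13≤13, 2·2+3·3=13≤14, objective 19.
The best lattice point is (1,4), giving 22.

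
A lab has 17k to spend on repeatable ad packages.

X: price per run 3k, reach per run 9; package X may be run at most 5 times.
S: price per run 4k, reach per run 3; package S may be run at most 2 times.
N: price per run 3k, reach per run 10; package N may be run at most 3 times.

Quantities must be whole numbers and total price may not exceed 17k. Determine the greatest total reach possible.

48

N has the best ratio (10/3); taking only N gives at most 3×10 = 30 (stopped by the supply cap of 3).
Mixing does better — 2×X and 3×N: price 15 ≤ 17, reach 2·9 + 3·10 = 48.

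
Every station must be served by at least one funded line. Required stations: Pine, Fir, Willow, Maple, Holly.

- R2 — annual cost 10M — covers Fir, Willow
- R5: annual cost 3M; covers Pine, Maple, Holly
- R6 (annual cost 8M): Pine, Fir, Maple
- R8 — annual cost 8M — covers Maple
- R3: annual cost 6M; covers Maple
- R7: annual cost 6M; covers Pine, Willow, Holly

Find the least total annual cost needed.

13

Choose R2 and R5: together they cover Pine, Fir, Willow, Maple, Holly — every station.
Total annual cost: 10 + 3 = 13.
No cover costs less than 13.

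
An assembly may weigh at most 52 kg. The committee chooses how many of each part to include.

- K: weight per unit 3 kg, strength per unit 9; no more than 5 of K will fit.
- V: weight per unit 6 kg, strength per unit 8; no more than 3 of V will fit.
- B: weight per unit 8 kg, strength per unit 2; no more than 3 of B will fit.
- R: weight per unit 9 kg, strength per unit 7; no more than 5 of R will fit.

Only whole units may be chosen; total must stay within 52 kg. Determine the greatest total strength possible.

83

K has the best ratio (9/3); taking only K gives at most 5×9 = 45 (stopped by the supply cap of 5).
Mixing does better — 5×K, 3×V, and 2×R: weight 51 ≤ 52, strength 5·9 + 3·8 + 2·7 = 83.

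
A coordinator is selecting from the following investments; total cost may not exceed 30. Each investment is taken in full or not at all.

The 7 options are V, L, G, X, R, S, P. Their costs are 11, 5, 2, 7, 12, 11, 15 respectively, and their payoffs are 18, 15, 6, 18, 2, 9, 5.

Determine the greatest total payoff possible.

This is a 0-1 knapsack instance.
Allowing fractional choices, the relaxed optimum would be about 61.1, but investments are indivisible.
V + L + X: cost 11 + 5 + 7 = 23 ≤ 30, payoff 18 + 15 + 18 = 51.
V + L + G + X: cost 11 + 5 + 2 + 7 = 25 ≤ 30, payoff 18 + 15 + 6 + 18 = 57.
Best is V, L, G, and X with total payoff 57.

57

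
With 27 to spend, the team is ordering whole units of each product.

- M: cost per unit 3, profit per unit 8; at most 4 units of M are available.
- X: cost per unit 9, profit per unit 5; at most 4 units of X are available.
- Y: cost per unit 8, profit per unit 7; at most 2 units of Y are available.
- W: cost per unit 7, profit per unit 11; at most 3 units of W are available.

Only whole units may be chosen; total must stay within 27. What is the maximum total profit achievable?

M has the best ratio (8/3); taking only M gives at most 4×8 = 32 (stopped by the supply cap of 4).
Mixing does better — 4×M and 2×W: cost 26 ≤ 27, profit 4·8 + 2·11 = 54.

54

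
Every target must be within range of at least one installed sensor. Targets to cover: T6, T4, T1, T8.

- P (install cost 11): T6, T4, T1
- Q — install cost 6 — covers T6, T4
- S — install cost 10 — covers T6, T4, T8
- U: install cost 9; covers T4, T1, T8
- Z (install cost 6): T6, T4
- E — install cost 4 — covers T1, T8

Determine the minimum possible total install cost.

10

Choose Q and E: together they cover T6, T4, T1, T8 — every target.
Total install cost: 6 + 4 = 10.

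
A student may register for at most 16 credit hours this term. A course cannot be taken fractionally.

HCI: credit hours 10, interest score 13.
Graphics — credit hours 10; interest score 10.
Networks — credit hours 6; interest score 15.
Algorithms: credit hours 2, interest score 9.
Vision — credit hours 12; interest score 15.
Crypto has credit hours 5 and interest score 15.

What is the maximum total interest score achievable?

39

Treat it as a binary knapsack problem.
Networks + Crypto: credit hours 6 + 5 = 11 ≤ 16, interest score 15 + 15 = 30.
Networks + Algorithms + Crypto: credit hours 6 + 2 + 5 = 13 ≤ 16, interest score 15 + 9 + 15 = 39.
HCI + Crypto: credit hours 10 + 5 = 15 ≤ 16, interest score 13 + 15 = 28.
Best is Networks, Algorithms, and Crypto with total interest score 39.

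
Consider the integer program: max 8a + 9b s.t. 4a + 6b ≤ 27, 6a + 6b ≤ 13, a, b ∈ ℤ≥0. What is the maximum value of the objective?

18

Relaxing integrality, the LP optimum is 19.50 at (a,b) = (0, 2.17), which is not an integer point.
(a,b)=(0,2): 4·0+6·2=12≤27, 6·0+6·2=12≤13, objective 18.
(a,b)=(1,1): 4·1+6·1=10≤27, 6·1+6·1=12≤13, objective 17.
(a,b)=(0,1): 4·0+6·1=6≤27, 6·0+6·1=6≤13, objective 9.
No feasible integer point exceeds 18.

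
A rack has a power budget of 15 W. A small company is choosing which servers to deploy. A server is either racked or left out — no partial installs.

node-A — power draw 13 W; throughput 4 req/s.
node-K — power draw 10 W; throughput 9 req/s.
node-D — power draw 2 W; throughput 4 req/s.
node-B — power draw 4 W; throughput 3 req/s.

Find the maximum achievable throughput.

13

Allowing fractional choices, the relaxed optimum would be about 15.2, but servers are indivisible.
node-K + node-B: power draw 10 + 4 = 14 ≤ 15, throughput 9 + 3 = 12.
node-K + node-D: power draw 10 + 2 = 12 ≤ 15, throughput 9 + 4 = 13.
Best is node-K and node-D with total throughput 13.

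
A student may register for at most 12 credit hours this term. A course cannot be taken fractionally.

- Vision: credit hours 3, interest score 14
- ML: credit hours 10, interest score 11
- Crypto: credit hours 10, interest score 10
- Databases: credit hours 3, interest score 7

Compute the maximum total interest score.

This is an integer program with binary decision variables.
Allowing fractional choices, the relaxed optimum would be about 27.6, but courses are indivisible.
ML: credit hours 10 ≤ 12, interest score 11.
Vision: credit hours 3 ≤ 12, interest score 14.
Vision + Databases: credit hours 3 + 3 = 6 ≤ 12, interest score 14 + 7 = 21.
Best is Vision and Databases with total interest score 21.

21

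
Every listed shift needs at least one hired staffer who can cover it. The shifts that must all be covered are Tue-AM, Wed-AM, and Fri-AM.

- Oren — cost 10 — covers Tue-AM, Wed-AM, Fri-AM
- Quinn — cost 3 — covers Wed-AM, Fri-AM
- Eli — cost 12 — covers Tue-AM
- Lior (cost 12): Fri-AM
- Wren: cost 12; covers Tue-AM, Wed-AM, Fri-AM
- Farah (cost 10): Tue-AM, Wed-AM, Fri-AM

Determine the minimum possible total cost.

10

This is an integer covering problem.
The greedy cost-per-new-shift heuristic would pick Quinn and Oren for 13, but a cheaper cover exists.
Oren alone covers Tue-AM, Wed-AM, Fri-AM — every shift.
Total cost: 10.
No cover costs less than 10.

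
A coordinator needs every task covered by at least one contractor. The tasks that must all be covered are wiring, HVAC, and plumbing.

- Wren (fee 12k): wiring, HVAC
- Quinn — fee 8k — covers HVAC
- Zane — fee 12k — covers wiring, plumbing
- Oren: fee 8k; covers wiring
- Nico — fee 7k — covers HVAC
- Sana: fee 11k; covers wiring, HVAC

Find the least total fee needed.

The greedy cost-per-new-task heuristic would pick Sana and Zane for 23, but a cheaper cover exists.
Choose Zane and Nico: together they cover wiring, HVAC, plumbing — every task.
Total fee: 12 + 7 = 19.
No cover costs less than 19.

19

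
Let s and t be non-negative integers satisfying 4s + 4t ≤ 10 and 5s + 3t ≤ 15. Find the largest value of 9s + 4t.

18

(s,t)=(2,0): 4·2+4·0=8≤10, 5·2+3·0=10≤15, objective 18.
(s,t)=(1,1): 4·1+4·1=8≤10, 5·1+3·1=8≤15, objective 13.
(s,t)=(1,0): 4·1+4·0=4≤10, 5·1+3·0=5≤15, objective 9.
The best lattice point is (2,0), giving 18.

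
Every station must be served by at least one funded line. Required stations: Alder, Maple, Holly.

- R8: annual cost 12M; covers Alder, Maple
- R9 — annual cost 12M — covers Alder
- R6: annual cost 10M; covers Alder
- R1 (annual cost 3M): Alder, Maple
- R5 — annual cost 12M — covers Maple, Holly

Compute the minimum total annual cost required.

15

Choose R1 and R5: together they cover Alder, Maple, Holly — every station.
Total annual cost: 3 + 12 = 15.
No cover costs less than 15.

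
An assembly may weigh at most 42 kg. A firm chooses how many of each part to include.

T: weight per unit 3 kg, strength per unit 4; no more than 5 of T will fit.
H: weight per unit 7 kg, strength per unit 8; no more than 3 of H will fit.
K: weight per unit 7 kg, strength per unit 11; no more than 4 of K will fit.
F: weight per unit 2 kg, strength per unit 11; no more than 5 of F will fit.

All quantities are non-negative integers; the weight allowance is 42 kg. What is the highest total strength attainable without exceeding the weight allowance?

103

1×T, 4×K, and 5×F: weight 41 ≤ 42, strength 1·4 + 4·11 + 5·11 = 103.
1×T, 1×H, 3×K, and 5×F: weight 41 ≤ 42, strength 1·4 + 1·8 + 3·11 + 5·11 = 100.
Best is 103.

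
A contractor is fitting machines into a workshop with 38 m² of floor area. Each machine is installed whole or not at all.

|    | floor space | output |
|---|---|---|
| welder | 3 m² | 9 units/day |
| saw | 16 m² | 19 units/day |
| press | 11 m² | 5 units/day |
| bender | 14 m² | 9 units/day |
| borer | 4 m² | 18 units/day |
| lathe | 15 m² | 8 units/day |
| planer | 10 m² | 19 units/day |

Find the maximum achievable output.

Allowing fractional choices, the relaxed optimum would be about 68.2, but machines are indivisible.
welder + saw + borer + planer: floor space 3 + 16 + 4 + 10 = 33 ≤ 38, output 9 + 19 + 18 + 19 = 65.
welder + bender + borer + planer: floor space 3 + 14 + 4 + 10 = 31 ≤ 38, output 9 + 9 + 18 + 19 = 55.
saw + borer + planer: floor space 16 + 4 + 10 = 30 ≤ 38, output 19 + 18 + 19 = 56.
Best is welder, saw, borer, and planer with total output 65.

65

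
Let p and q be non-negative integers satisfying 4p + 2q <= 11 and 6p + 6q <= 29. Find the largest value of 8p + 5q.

Relaxing integrality, the LP optimum is 26.17 at (p,q) = (0.667, 4.17), which is not an integer point.
(p,q)=(1,3): 4·1+2·3=10≤11, 6·1+6·3=24≤29, objective 23.
(p,q)=(0,4): 4·0+2·4=8≤11, 6·0+6·4=24≤29, objective 20.
(p,q)=(1,2): 4·1+2·2=8≤11, 6·1+6·2=18≤29, objective 18.
The best lattice point is (1,3), giving 23.

23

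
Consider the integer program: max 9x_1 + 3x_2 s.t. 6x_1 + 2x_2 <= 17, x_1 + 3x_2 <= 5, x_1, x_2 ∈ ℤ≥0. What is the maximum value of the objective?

21

(x_1,x_2)=(2,1): 6·2+2·1=14≤17, 1·2+3·1=5≤5, objective 21.
(x_1,x_2)=(2,0): 6·2+2·0=12≤17, 1·2+3·0=2≤5, objective 18.
(x_1,x_2)=(1,1): 6·1+2·1=8≤17, 1·1+3·1=4≤5, objective 12.
Maximum is 21 at (x_1,x_2)=(2,1).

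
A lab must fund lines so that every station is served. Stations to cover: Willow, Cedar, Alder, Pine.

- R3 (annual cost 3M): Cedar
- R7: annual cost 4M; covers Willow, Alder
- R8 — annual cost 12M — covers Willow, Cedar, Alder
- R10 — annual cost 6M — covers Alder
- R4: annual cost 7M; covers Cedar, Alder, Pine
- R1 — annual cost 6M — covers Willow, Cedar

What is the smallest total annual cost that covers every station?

11

The greedy cost-per-new-station heuristic would pick R7, R3, and R4 for 14, but a cheaper cover exists.
Choose R7 and R4: together they cover Willow, Cedar, Alder, Pine — every station.
Total annual cost: 4 + 7 = 11.
No cover costs less than 11.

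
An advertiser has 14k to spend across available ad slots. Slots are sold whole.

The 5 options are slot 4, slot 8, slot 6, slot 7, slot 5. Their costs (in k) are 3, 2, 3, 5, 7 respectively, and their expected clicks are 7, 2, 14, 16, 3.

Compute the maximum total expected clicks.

This is a 0-1 knapsack instance.
slot 4 + slot 6 + slot 7: cost 3 + 3 + 5 = 11 ≤ 14, expected clicks 7 + 14 + 16 = 37.
slot 4 + slot 8 + slot 6 + slot 7: cost 3 + 2 + 3 + 5 = 13 ≤ 14, expected clicks 7 + 2 + 14 + 16 = 39.
Best is slot 4, slot 8, slot 6, and slot 7 with total expected clicks 39.

39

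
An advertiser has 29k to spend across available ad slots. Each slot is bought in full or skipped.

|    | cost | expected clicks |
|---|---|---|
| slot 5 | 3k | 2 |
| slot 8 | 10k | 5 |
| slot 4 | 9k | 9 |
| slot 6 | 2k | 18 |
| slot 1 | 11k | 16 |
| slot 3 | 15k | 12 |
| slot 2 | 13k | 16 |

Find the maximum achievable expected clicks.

Allowing fractional choices, the relaxed optimum would be about 53.0, but ad slots are indivisible.
slot 5 + slot 6 + slot 1 + slot 2: cost 3 + 2 + 11 + 13 = 29 ≤ 29, expected clicks 2 + 18 + 16 + 16 = 52.
slot 6 + slot 1 + slot 3: cost 2 + 11 + 15 = 28 ≤ 29, expected clicks 18 + 16 + 12 = 46.
slot 6 + slot 1 + slot 2: cost 2 + 11 + 13 = 26 ≤ 29, expected clicks 18 + 16 + 16 = 50.
Best is slot 5, slot 6, slot 1, and slot 2 with total expected clicks 52.

52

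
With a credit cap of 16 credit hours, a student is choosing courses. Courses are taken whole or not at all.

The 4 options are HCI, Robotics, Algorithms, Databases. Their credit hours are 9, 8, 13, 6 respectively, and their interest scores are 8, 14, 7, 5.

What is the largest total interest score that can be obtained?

19

Robotics + Databases: credit hours 8 + 6 = 14 ≤ 16, interest score 14 + 5 = 19.
Robotics: credit hours 8 ≤ 16, interest score 14.
Best is Robotics and Databases with total interest score 19.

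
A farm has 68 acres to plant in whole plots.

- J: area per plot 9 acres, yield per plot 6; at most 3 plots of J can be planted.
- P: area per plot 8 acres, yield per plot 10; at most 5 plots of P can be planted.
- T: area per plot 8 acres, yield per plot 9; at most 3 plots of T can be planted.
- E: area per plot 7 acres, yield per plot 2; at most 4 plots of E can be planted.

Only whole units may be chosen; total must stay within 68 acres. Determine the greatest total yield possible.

77

5×P and 3×T: area 64 ≤ 68, yield 5·10 + 3·9 = 77.
1×J, 5×P, and 2×T: area 65 ≤ 68, yield 1·6 + 5·10 + 2·9 = 74.
Best is 77.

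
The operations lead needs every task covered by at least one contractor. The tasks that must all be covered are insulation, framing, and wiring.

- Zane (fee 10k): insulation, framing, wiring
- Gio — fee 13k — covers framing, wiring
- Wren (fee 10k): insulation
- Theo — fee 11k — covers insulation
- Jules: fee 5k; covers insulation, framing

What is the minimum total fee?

The greedy cost-per-new-task heuristic would pick Jules and Zane for 15, but a cheaper cover exists.
Zane alone covers insulation, framing, wiring — every task.
Total fee: 10.
No cover costs less than 10.

10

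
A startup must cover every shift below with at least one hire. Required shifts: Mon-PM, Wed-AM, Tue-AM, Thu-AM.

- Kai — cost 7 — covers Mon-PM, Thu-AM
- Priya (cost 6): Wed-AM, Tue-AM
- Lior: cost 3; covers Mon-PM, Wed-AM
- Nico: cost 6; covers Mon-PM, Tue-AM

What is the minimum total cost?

This is a weighted set-cover instance.
The greedy cost-per-new-shift heuristic would pick Lior, Priya, and Kai for 16, but a cheaper cover exists.
Choose Kai and Priya: together they cover Mon-PM, Wed-AM, Tue-AM, Thu-AM — every shift.
Total cost: 7 + 6 = 13.
No cover costs less than 13.

13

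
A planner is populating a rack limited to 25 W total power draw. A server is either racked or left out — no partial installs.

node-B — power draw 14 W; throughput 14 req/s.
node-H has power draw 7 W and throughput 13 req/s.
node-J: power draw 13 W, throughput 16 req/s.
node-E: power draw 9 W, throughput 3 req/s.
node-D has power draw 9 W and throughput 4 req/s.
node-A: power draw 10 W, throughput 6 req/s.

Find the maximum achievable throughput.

29

Take node-H and node-J: power draw 7 + 13 = 20 ≤ 25, throughput 13 + 16 = 29.
No other feasible combination does better.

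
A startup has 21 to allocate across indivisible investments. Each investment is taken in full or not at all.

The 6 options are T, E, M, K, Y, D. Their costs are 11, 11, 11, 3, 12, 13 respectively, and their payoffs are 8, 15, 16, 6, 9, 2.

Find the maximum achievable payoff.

22

Allowing fractional choices, the relaxed optimum would be about 31.5, but investments are indivisible.
E + K: cost 11 + 3 = 14 ≤ 21, payoff 15 + 6 = 21.
M: cost 11 ≤ 21, payoff 16.
M + K: cost 11 + 3 = 14 ≤ 21, payoff 16 + 6 = 22.
Best is M and K with total payoff 22.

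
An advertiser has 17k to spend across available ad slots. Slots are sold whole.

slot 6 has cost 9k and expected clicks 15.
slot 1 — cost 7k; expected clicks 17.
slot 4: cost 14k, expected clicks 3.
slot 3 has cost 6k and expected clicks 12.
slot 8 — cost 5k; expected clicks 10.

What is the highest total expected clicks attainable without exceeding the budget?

This is an integer program with binary decision variables.
Take slot 6 and slot 1: cost 9 + 7 = 16 ≤ 17, expected clicks 15 + 17 = 32.
No other feasible combination does better.

32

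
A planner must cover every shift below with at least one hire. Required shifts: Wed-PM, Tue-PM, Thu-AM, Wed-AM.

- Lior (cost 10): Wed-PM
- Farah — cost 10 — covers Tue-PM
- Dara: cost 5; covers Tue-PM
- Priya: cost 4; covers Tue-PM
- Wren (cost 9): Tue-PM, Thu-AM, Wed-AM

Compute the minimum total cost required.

19

Choose Lior and Wren: together they cover Wed-PM, Tue-PM, Thu-AM, Wed-AM — every shift.
Total cost: 10 + 9 = 19.
No cover costs less than 19.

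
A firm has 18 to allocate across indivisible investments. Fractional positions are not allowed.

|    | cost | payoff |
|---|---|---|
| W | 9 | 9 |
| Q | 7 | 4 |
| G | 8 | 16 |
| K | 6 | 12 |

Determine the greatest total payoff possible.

Treat it as a binary knapsack problem.
Allowing fractional choices, the relaxed optimum would be about 32.0, but investments are indivisible.
W + G: cost 9 + 8 = 17 ≤ 18, payoff 9 + 16 = 25.
W + K: cost 9 + 6 = 15 ≤ 18, payoff 9 + 12 = 21.
G + K: cost 8 + 6 = 14 ≤ 18, payoff 16 + 12 = 28.
Best is G and K with total payoff 28.

28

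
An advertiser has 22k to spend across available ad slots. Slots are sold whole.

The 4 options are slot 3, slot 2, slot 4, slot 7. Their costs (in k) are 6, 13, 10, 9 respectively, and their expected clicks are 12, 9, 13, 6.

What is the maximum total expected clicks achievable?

25

Take slot 3 and slot 4: cost 6 + 10 = 16 ≤ 22, expected clicks 12 + 13 = 25.
No other feasible combination does better.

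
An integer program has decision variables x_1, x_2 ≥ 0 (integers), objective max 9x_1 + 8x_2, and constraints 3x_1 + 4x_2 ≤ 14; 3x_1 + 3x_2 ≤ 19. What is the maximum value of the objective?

The continuous relaxation peaks at (4.67, 0) with value 42.00; rounding to a feasible lattice point costs some objective.
(x_1,x_2)=(4,0): 3·4+4·0=12≤14, 3·4+3·0=12≤19, objective 36.
(x_1,x_2)=(3,1): 3·3+4·1=13≤14, 3·3+3·1=12≤19, objective 35.
(x_1,x_2)=(3,0): 3·3+4·0=9≤14, 3·3+3·0=9≤19, objective 27.
The best lattice point is (4,0), giving 36.

36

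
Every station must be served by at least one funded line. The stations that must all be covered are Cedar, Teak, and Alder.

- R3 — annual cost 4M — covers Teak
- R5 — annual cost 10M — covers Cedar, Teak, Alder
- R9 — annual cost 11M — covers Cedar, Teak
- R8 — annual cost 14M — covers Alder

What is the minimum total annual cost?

R5 alone covers Cedar, Teak, Alder — every station.
Total annual cost: 10.
No cover costs less than 10.

10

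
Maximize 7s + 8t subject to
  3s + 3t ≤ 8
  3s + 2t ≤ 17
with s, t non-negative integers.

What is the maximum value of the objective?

16

(s,t)=(0,2): 3·0+3·2=6≤8, 3·0+2·2=4≤17, objective 16.
(s,t)=(1,1): 3·1+3·1=6≤8, 3·1+2·1=5≤17, objective 15.
No feasible integer point exceeds 16.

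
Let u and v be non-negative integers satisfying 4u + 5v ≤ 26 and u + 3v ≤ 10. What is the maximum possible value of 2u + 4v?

(u,v)=(4,2): 4·4+5·2=26≤26, 1·4+3·2=10≤10, objective 16.
(u,v)=(5,1): 4·5+5·1=25≤26, 1·5+3·1=8≤10, objective 14.
(u,v)=(3,2): 4·3+5·2=22≤26, 1·3+3·2=9≤10, objective 14.
(u,v)=(4,1): 4·4+5·1=21≤26, 1·4+3·1=7≤10, objective 12.
Maximum is 16 at (u,v)=(4,2).

16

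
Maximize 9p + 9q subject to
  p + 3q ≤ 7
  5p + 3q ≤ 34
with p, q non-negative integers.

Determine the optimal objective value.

54

Relaxing integrality, the LP optimum is 61.50 at (p,q) = (6.75, 0.0833), which is not an integer point.
(p,q)=(6,0) is feasible, giving 54.
(p,q)=(5,0) is feasible, giving 45.
The best lattice point is (6,0), giving 54.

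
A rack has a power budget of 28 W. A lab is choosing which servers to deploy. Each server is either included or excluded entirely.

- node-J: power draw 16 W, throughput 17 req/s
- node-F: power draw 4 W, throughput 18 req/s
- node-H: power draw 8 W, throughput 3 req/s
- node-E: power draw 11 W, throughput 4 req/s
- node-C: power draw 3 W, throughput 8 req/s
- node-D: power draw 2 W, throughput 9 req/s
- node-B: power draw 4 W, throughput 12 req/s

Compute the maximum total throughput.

This is an integer program with binary decision variables.
node-J + node-F + node-C + node-D: power draw 16 + 4 + 3 + 2 = 25 ≤ 28, throughput 17 + 18 + 8 + 9 = 52.
node-J + node-F + node-C + node-B: power draw 16 + 4 + 3 + 4 = 27 ≤ 28, throughput 17 + 18 + 8 + 12 = 55.
node-J + node-F + node-D + node-B: power draw 16 + 4 + 2 + 4 = 26 ≤ 28, throughput 17 + 18 + 9 + 12 = 56.
Best is node-J, node-F, node-D, and node-B with total throughput 56.

56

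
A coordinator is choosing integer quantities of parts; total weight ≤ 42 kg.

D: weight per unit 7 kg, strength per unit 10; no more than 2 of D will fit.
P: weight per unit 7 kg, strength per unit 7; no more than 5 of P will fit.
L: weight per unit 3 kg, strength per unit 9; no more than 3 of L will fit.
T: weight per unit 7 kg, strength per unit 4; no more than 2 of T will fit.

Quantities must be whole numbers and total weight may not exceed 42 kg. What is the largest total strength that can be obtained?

L has the best ratio (9/3); taking only L gives at most 3×9 = 27 (stopped by the supply cap of 3).
Mixing does better — 2×D, 2×P, and 3×L: weight 37 ≤ 42, strength 2·10 + 2·7 + 3·9 = 61.

61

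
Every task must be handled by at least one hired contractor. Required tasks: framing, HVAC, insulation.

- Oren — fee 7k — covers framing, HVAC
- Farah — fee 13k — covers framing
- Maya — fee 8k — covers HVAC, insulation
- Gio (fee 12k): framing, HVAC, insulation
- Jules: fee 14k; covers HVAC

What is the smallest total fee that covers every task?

12

This is an integer covering problem.
The greedy cost-per-new-task heuristic would pick Oren and Maya for 15, but a cheaper cover exists.
Gio alone covers framing, HVAC, insulation — every task.
Total fee: 12.
No cover costs less than 12.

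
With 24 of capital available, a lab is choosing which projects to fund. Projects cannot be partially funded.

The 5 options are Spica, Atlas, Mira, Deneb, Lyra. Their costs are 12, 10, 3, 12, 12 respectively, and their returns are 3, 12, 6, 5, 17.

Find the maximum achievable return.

29

Treat it as a binary knapsack problem.
Mira + Lyra: cost 3 + 12 = 15 ≤ 24, return 6 + 17 = 23.
Atlas + Lyra: cost 10 + 12 = 22 ≤ 24, return 12 + 17 = 29.
Deneb + Lyra: cost 12 + 12 = 24 ≤ 24, return 5 + 17 = 22.
Best is Atlas and Lyra with total return 29.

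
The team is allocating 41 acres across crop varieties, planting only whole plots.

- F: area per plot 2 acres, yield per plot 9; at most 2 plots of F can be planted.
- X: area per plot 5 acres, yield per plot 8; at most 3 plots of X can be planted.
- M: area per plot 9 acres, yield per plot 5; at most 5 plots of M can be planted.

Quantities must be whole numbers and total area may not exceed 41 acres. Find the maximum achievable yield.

52

F has the best ratio (9/2); taking only F gives at most 2×9 = 18 (stopped by the supply cap of 2).
Mixing does better — 2×F, 3×X, and 2×M: area 37 ≤ 41, yield 2·9 + 3·8 + 2·5 = 52.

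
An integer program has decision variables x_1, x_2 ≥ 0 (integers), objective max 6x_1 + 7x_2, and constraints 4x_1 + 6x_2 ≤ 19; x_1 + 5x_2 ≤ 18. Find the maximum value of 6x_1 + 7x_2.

25

Relaxing integrality, the LP optimum is 28.50 at (x_1,x_2) = (4.75, 0), which is not an integer point.
(x_1,x_2)=(3,1) is feasible, giving 25.
(x_1,x_2)=(4,0) is feasible, giving 24.
(x_1,x_2)=(2,1) is feasible, giving 19.
(x_1,x_2)=(3,0) is feasible, giving 18.
No feasible integer point exceeds 25.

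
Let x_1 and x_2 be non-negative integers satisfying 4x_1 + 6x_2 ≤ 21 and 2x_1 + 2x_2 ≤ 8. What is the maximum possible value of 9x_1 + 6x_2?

36

(x_1,x_2)=(4,0) is feasible, giving 36.
(x_1,x_2)=(3,1) is feasible, giving 33.
(x_1,x_2)=(3,0) is feasible, giving 27.
The best lattice point is (4,0), giving 36.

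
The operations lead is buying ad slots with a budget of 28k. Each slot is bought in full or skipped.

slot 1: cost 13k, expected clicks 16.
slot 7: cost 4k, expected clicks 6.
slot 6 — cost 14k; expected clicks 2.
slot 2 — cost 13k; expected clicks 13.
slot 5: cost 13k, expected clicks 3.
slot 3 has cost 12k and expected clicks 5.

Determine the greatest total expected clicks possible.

29

Allowing fractional choices, the relaxed optimum would be about 33.0, but ad slots are indivisible.
slot 1 + slot 7: cost 13 + 4 = 17 ≤ 28, expected clicks 16 + 6 = 22.
slot 1 + slot 2: cost 13 + 13 = 26 ≤ 28, expected clicks 16 + 13 = 29.
Best is slot 1 and slot 2 with total expected clicks 29.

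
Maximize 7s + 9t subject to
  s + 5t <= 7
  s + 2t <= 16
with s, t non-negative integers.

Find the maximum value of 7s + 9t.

49

(s,t)=(7,0): 1·7+5·0=7≤7, 1·7+2·0=7≤16, objective 49.
(s,t)=(6,0): 1·6+5·0=6≤7, 1·6+2·0=6≤16, objective 42.
The best lattice point is (7,0), giving 49.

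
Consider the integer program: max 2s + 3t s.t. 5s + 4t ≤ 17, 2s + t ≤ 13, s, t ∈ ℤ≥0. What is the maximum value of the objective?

(s,t)=(0,4): 5·0+4·4=16≤17, 2·0+1·4=4≤13, objective 12.
(s,t)=(1,3): 5·1+4·3=17≤17, 2·1+1·3=5≤13, objective 11.
(s,t)=(0,3): 5·0+4·3=12≤17, 2·0+1·3=3≤13, objective 9.
No feasible integer point exceeds 12.

12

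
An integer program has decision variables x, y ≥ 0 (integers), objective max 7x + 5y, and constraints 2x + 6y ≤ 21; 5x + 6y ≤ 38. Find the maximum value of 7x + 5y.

49

(x,y)=(7,0): 2·7+6·0=14≤21, 5·7+6·0=35≤38, objective 49.
(x,y)=(6,1): 2·6+6·1=18≤21, 5·6+6·1=36≤38, objective 47.
(x,y)=(6,0): 2·6+6·0=12≤21, 5·6+6·0=30≤38, objective 42.
Maximum is 49 at (x,y)=(7,0).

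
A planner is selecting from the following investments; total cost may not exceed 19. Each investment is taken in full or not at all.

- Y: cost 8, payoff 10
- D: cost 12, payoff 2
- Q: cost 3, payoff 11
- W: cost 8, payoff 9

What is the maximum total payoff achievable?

Treat it as a binary knapsack problem.
Y + Q + W: cost 8 + 3 + 8 = 19 ≤ 19, payoff 10 + 11 + 9 = 30.
Q + W: cost 3 + 8 = 11 ≤ 19, payoff 11 + 9 = 20.
Y + Q: cost 8 + 3 = 11 ≤ 19, payoff 10 + 11 = 21.
Best is Y, Q, and W with total payoff 30.

30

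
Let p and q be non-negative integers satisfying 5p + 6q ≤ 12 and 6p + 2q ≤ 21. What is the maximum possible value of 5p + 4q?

10

The continuous relaxation peaks at (2.4, 0) with value 12.00; rounding to a feasible lattice point costs some objective.
(p,q)=(2,0): 5·2+6·0=10≤12, 6·2+2·0=12≤21, objective 10.
(p,q)=(1,1): 5·1+6·1=11≤12, 6·1+2·1=8≤21, objective 9.
(p,q)=(1,0): 5·1+6·0=5≤12, 6·1+2·0=6≤21, objective 5.
No feasible integer point exceeds 10.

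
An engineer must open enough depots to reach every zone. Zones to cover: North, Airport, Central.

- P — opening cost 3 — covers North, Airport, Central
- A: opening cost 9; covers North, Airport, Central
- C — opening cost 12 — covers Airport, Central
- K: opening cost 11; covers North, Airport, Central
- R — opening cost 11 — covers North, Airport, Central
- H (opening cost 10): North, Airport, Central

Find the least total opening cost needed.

3

P alone covers North, Airport, Central — every zone.
Total opening cost: 3.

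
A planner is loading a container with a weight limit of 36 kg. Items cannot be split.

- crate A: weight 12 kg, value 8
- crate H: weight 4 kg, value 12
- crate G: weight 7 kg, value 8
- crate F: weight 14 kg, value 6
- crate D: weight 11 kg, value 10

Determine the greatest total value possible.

38

This is a 0-1 knapsack instance.
Take crate A, crate H, crate G, and crate D: weight 12 + 4 + 7 + 11 = 34 ≤ 36, value 8 + 12 + 8 + 10 = 38.
No other feasible combination does better.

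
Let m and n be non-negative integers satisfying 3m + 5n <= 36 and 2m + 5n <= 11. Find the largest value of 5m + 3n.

The continuous relaxation peaks at (5.5, 0) with value 27.50; rounding to a feasible lattice point costs some objective.
(m,n)=(5,0): 3·5+5·0=15≤36, 2·5+5·0=10≤11, objective 25.
(m,n)=(4,0): 3·4+5·0=12≤36, 2·4+5·0=8≤11, objective 20.
No feasible integer point exceeds 25.

25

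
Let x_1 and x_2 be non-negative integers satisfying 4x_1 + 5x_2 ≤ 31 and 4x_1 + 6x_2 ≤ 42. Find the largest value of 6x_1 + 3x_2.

The continuous relaxation peaks at (7.75, 0) with value 46.50; rounding to a feasible lattice point costs some objective.
(x_1,x_2)=(7,0): 4·7+5·0=28≤31, 4·7+6·0=28≤42, objective 42.
(x_1,x_2)=(6,1): 4·6+5·1=29≤31, 4·6+6·1=30≤42, objective 39.
(x_1,x_2)=(6,0): 4·6+5·0=24≤31, 4·6+6·0=24≤42, objective 36.
Maximum is 42 at (x_1,x_2)=(7,0).

42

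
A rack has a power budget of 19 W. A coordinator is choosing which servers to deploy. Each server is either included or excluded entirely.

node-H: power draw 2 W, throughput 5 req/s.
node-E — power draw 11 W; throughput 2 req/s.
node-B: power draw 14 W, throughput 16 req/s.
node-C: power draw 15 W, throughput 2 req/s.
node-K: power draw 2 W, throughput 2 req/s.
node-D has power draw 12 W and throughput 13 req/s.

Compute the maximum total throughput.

23

Treat it as a binary knapsack problem.
node-H + node-B: power draw 2 + 14 = 16 ≤ 19, throughput 5 + 16 = 21.
node-H + node-B + node-K: power draw 2 + 14 + 2 = 18 ≤ 19, throughput 5 + 16 + 2 = 23.
node-H + node-K + node-D: power draw 2 + 2 + 12 = 16 ≤ 19, throughput 5 + 2 + 13 = 20.
Best is node-H, node-B, and node-K with total throughput 23.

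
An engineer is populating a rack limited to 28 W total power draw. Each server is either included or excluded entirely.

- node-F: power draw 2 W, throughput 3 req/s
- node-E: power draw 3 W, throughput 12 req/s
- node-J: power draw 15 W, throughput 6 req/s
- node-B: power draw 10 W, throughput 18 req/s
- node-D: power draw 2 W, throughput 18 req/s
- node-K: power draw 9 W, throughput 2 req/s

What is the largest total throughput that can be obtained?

53

Take node-F, node-E, node-B, node-D, and node-K: power draw 2 + 3 + 10 + 2 + 9 = 26 ≤ 28, throughput 3 + 12 + 18 + 18 + 2 = 53.
No other feasible combination does better.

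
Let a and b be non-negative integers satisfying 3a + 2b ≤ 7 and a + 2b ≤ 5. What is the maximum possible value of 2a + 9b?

20

Relaxing integrality, the LP optimum is 22.50 at (a,b) = (0, 2.5), which is not an integer point.
(a,b)=(1,2): 3·1+2·2=7≤7, 1·1+2·2=5≤5, objective 20.
(a,b)=(0,2): 3·0+2·2=4≤7, 1·0+2·2=4≤5, objective 18.
(a,b)=(1,1): 3·1+2·1=5≤7, 1·1+2·1=3≤5, objective 11.
The best lattice point is (1,2), giving 20.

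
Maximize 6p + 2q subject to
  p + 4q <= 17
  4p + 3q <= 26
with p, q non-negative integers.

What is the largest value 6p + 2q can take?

(p,q)=(6,0) is feasible, giving 36.
(p,q)=(5,1) is feasible, giving 32.
No feasible integer point exceeds 36.

36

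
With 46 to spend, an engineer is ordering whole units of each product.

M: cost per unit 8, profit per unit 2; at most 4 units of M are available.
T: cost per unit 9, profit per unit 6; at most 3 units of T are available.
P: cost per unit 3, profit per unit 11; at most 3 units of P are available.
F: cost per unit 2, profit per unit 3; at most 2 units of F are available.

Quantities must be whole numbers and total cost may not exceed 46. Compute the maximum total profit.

57

Take 3×T, 3×P, and 2×F: cost 40 ≤ 46, profit 3·6 + 3·11 + 2·3 = 57.
P has the best ratio (11/3) and is taken to its limit of 3; remaining capacity is filled optimally with the others.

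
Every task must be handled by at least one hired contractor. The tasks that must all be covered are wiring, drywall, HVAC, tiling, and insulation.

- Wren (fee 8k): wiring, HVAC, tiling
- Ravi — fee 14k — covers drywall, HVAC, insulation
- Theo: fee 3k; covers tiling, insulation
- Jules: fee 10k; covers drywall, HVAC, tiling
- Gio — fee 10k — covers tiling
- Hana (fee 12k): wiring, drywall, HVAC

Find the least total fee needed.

Choose Theo and Hana: together they cover wiring, drywall, HVAC, tiling, insulation — every task.
Total fee: 3 + 12 = 15.

15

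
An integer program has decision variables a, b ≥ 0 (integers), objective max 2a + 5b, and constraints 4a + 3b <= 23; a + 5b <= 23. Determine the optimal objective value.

(a,b)=(2,4) is feasible, giving 24.
(a,b)=(1,4) is feasible, giving 22.
Maximum is 24 at (a,b)=(2,4).

24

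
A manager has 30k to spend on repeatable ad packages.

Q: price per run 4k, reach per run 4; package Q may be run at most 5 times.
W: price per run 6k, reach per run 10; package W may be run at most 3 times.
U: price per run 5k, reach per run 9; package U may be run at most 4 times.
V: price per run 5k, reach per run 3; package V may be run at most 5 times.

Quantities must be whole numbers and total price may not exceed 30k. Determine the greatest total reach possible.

This is a bounded integer knapsack.
U has the best ratio (9/5); taking only U gives at most 4×9 = 36 (stopped by the supply cap of 4).
Mixing does better — 1×Q, 1×W, and 4×U: price 30 ≤ 30, reach 1·4 + 1·10 + 4·9 = 50.

50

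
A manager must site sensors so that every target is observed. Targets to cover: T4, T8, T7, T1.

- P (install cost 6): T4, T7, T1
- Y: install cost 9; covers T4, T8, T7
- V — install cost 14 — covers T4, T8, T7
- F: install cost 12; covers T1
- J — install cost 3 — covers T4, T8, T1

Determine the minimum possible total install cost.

Choose P and J: together they cover T4, T8, T7, T1 — every target.
Total install cost: 6 + 3 = 9.
No cover costs less than 9.

9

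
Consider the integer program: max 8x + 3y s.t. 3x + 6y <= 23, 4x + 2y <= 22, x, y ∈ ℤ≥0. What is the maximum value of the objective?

43

Relaxing integrality, the LP optimum is 44.00 at (x,y) = (5.5, 0), which is not an integer point.
(x,y)=(5,1): 3·5+6·1=21≤23, 4·5+2·1=22≤22, objective 43.
(x,y)=(5,0): 3·5+6·0=15≤23, 4·5+2·0=20≤22, objective 40.
(x,y)=(4,1): 3·4+6·1=18≤23, 4·4+2·1=18≤22, objective 35.
(x,y)=(4,0): 3·4+6·0=12≤23, 4·4+2·0=16≤22, objective 32.
Maximum is 43 at (x,y)=(5,1).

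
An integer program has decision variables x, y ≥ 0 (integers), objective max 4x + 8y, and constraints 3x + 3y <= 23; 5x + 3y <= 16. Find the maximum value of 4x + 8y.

40

The continuous relaxation peaks at (0, 5.33) with value 42.67; rounding to a feasible lattice point costs some objective.
(x,y)=(0,5): 3·0+3·5=15≤23, 5·0+3·5=15≤16, objective 40.
(x,y)=(0,4): 3·0+3·4=12≤23, 5·0+3·4=12≤16, objective 32.
No feasible integer point exceeds 40.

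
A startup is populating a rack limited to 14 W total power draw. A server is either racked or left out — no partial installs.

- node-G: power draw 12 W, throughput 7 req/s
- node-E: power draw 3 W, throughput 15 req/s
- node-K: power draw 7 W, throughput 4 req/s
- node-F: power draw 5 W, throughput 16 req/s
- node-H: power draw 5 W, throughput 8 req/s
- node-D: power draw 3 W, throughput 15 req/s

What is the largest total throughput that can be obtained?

46

Allowing fractional choices, the relaxed optimum would be about 50.8, but servers are indivisible.
node-E + node-F + node-D: power draw 3 + 5 + 3 = 11 ≤ 14, throughput 15 + 16 + 15 = 46.
node-E + node-F + node-H: power draw 3 + 5 + 5 = 13 ≤ 14, throughput 15 + 16 + 8 = 39.
Best is node-E, node-F, and node-D with total throughput 46.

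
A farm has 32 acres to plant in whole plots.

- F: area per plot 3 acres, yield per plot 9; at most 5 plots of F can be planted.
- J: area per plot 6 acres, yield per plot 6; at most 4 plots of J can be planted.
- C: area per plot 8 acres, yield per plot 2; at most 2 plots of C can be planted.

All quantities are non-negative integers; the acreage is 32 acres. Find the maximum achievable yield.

4×F and 3×J: area 30 ≤ 32, yield 4·9 + 3·6 = 54.
5×F and 2×J: area 27 ≤ 32, yield 5·9 + 2·6 = 57.
Best is 57.

57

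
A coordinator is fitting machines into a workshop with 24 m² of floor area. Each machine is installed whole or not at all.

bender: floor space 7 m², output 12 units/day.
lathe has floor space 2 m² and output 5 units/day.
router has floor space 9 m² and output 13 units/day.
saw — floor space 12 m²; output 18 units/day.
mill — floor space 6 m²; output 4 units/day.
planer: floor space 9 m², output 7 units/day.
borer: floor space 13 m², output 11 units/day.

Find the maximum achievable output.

36

Allowing fractional choices, the relaxed optimum would be about 39.3, but machines are indivisible.
bender + lathe + saw: floor space 7 + 2 + 12 = 21 ≤ 24, output 12 + 5 + 18 = 35.
lathe + router + saw: floor space 2 + 9 + 12 = 23 ≤ 24, output 5 + 13 + 18 = 36.
Best is lathe, router, and saw with total output 36.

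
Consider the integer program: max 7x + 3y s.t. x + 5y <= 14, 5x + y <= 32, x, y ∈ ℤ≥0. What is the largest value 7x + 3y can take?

45

Relaxing integrality, the LP optimum is 47.33 at (x,y) = (6.08, 1.58), which is not an integer point.
(x,y)=(6,1): 1·6+5·1=11≤14, 5·6+1·1=31≤32, objective 45.
(x,y)=(6,0): 1·6+5·0=6≤14, 5·6+1·0=30≤32, objective 42.
(x,y)=(5,1): 1·5+5·1=10≤14, 5·5+1·1=26≤32, objective 38.
Maximum is 45 at (x,y)=(6,1).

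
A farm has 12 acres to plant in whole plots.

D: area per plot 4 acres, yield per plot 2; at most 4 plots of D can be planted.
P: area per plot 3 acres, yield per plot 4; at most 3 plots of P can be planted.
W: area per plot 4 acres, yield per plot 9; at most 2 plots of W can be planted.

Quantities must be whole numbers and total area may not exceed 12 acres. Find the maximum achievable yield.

22

This is a bounded integer knapsack.
1×D and 2×W: area 12 ≤ 12, yield 1·2 + 2·9 = 20.
1×P and 2×W: area 11 ≤ 12, yield 1·4 + 2·9 = 22.
Best is 22.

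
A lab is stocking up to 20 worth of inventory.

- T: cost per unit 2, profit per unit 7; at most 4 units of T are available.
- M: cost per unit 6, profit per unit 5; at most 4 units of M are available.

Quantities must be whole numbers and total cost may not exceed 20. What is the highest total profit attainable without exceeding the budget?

38

This is a bounded integer knapsack.
T has the best ratio (7/2); taking only T gives at most 4×7 = 28 (stopped by the supply cap of 4).
Mixing does better — 4×T and 2×M: cost 20 ≤ 20, profit 4·7 + 2·5 = 38.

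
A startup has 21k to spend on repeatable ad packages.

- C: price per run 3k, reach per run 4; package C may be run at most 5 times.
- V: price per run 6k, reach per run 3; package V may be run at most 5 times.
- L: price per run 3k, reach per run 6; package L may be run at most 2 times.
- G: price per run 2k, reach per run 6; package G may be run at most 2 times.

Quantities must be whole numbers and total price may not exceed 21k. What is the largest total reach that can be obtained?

G has the best ratio (6/2); taking only G gives at most 2×6 = 12 (stopped by the supply cap of 2).
Mixing does better — 3×C, 2×L, and 2×G: price 19 ≤ 21, reach 3·4 + 2·6 + 2·6 = 36.

36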